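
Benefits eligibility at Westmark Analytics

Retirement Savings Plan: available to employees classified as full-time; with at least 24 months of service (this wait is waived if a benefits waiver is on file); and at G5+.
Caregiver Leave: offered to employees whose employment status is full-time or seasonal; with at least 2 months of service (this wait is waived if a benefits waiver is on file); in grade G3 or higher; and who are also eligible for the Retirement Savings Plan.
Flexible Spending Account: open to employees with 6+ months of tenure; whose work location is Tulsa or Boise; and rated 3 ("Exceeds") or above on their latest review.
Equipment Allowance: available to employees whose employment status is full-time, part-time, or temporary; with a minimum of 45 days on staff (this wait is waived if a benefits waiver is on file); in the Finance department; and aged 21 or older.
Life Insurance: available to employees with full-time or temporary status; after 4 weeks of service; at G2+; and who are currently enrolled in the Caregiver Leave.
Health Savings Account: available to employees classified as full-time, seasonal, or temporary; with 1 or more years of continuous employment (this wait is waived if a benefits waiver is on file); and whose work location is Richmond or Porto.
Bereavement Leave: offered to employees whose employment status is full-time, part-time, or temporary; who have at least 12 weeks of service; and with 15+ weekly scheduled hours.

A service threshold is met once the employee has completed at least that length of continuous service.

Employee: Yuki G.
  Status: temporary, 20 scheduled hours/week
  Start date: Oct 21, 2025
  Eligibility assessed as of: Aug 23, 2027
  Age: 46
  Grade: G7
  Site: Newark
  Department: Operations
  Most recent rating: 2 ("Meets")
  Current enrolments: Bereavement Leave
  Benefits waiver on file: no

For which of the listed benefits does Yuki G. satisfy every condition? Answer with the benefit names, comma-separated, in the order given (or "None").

Bereavement Leave

Service from Oct 21, 2025 to Aug 23, 2027: 671 days.
Retirement Savings Plan — status temporary ✗ (requires full-time) → not eligible.
Caregiver Leave — status temporary ✗ (requires full-time or seasonal) → not eligible.
Flexible Spending Account — service 671 days ≥ 6 months (≈180 days) ✓; site Newark ✗ (not Tulsa or Boise) → not eligible.
Equipment Allowance — status temporary ✓; no waiver, service 671 days ≥ 45 days ✓; dept Operations ✗ → not eligible.
Life Insurance — status temporary ✓; service 671 days ≥ 4 weeks (≈28 days) ✓; grade G7 ≥ G2 ✓; not enrolled in Caregiver Leave ✗ → not eligible.
Health Savings Account — status temporary ✓; no waiver, service 671 days ≥ 1 year (≈365 days) ✓; site Newark ✗ (not Richmond or Porto) → not eligible.
Bereavement Leave — status temporary ✓; service 671 days ≥ 12 weeks (≈84 days) ✓; 20 hrs/wk ≥ 15 ✓ → eligible.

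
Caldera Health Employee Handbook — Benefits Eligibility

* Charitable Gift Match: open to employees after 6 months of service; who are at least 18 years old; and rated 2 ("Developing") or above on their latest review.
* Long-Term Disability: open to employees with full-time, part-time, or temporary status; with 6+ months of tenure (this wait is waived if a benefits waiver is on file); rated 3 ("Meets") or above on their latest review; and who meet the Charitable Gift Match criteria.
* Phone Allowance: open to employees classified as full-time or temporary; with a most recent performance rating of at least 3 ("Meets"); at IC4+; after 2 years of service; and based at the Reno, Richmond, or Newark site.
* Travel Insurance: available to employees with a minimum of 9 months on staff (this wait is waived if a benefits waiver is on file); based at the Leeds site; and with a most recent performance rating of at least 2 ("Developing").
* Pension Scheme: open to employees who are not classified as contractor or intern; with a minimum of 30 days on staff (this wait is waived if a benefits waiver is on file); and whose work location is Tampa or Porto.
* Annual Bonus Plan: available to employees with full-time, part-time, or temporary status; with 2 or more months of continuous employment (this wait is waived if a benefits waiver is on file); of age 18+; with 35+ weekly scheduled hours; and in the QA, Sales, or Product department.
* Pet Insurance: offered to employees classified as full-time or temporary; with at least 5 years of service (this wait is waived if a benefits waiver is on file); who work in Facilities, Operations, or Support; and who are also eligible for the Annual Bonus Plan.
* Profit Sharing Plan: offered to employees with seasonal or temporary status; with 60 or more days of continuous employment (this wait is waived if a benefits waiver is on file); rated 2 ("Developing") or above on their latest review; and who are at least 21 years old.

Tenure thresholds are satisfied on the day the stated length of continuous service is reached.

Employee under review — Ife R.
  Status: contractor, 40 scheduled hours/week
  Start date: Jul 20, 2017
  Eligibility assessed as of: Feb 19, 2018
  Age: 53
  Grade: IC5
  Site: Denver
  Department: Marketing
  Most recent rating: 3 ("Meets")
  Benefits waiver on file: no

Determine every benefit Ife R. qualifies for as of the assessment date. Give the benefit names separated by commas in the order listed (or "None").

Charitable Gift Match

Service from Jul 20, 2017 to Feb 19, 2018: 214 days.
Charitable Gift Match — service 214 days ≥ 6 months (≈180 days) ✓; age 53 ≥ 18 ✓; rating 3 ≥ 2 ✓ → eligible.
Long-Term Disability — status contractor ✗ (requires full-time, part-time, or temporary) → not eligible.
Phone Allowance — status contractor ✗ (requires full-time or temporary) → not eligible.
Travel Insurance — no waiver, service 214 days < 9 months (≈270 days) ✗ → not eligible.
Pension Scheme — status contractor ✗ (excluded) → not eligible.
Annual Bonus Plan — status contractor ✗ (requires full-time, part-time, or temporary) → not eligible.
Pet Insurance — status contractor ✗ (requires full-time or temporary) → not eligible.
Profit Sharing Plan — status contractor ✗ (requires seasonal or temporary) → not eligible.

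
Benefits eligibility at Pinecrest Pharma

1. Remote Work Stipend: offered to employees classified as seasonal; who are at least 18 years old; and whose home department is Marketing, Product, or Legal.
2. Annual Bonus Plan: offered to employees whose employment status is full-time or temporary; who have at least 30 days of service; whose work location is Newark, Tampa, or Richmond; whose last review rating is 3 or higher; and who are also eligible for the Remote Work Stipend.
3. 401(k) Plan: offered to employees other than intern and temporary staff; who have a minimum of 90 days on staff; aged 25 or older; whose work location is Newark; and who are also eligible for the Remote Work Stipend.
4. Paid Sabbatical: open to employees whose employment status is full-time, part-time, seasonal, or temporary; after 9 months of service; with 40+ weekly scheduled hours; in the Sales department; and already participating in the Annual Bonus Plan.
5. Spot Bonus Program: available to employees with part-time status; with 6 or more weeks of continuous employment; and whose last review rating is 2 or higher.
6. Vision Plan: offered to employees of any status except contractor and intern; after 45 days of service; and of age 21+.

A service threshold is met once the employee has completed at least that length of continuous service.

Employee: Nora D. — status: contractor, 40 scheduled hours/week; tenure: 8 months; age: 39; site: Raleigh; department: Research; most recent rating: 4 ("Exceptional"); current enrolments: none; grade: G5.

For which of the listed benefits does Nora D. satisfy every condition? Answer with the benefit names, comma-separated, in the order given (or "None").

None

Remote Work Stipend — status contractor ✗ (requires seasonal) → not eligible.
Annual Bonus Plan — status contractor ✗ (requires full-time or temporary) → not eligible.
401(k) Plan — status contractor ✓ (not excluded); service 8 months ≥ 90 days ✓; age 39 ≥ 25 ✓; site Raleigh ✗ (not Newark) → not eligible.
Paid Sabbatical — status contractor ✗ (requires full-time, part-time, seasonal, or temporary) → not eligible.
Spot Bonus Program — status contractor ✗ (requires part-time) → not eligible.
Vision Plan — status contractor ✗ (excluded) → not eligible.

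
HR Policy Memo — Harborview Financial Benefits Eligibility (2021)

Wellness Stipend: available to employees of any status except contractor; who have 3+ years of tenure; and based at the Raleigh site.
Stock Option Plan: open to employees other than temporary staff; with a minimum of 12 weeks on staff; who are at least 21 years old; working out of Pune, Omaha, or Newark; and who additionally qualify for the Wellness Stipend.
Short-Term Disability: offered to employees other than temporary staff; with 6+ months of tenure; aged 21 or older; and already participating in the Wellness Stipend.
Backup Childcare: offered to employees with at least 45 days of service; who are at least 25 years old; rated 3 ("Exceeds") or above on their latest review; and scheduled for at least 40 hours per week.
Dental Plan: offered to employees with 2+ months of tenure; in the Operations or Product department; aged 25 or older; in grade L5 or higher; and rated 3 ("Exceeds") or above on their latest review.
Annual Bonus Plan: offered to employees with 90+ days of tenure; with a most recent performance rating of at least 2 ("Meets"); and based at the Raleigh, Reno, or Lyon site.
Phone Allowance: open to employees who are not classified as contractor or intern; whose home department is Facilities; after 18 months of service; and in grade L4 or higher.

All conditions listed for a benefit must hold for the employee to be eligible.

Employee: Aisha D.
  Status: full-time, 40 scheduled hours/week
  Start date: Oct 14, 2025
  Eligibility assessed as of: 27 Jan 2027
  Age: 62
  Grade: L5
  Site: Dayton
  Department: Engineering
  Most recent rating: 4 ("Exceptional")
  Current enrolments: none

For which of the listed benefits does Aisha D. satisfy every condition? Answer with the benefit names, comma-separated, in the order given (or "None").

Service from Oct 14, 2025 to 27 Jan 2027: 470 days.
Wellness Stipend — status full-time ✓ (not excluded); service 470 days < 3 years (≈1095 days) ✗ → not eligible.
Stock Option Plan — status full-time ✓ (not excluded); service 470 days ≥ 12 weeks (≈84 days) ✓; age 62 ≥ 21 ✓; site Dayton ✗ (not Pune, Omaha, or Newark) → not eligible.
Short-Term Disability — status full-time ✓ (not excluded); service 470 days ≥ 6 months (≈180 days) ✓; age 62 ≥ 21 ✓; not enrolled in Wellness Stipend ✗ → not eligible.
Backup Childcare — service 470 days ≥ 45 days ✓; age 62 ≥ 25 ✓; rating 4 ≥ 3 ✓; 40 hrs/wk ≥ 40 ✓ → eligible.
Dental Plan — service 470 days ≥ 2 months (≈60 days) ✓; dept Engineering ✗ → not eligible.
Annual Bonus Plan — service 470 days ≥ 90 days ✓; rating 4 ≥ 2 ✓; site Dayton ✗ (not Raleigh, Reno, or Lyon) → not eligible.
Phone Allowance — status full-time ✓ (not excluded); dept Engineering ✗ → not eligible.

Backup Childcare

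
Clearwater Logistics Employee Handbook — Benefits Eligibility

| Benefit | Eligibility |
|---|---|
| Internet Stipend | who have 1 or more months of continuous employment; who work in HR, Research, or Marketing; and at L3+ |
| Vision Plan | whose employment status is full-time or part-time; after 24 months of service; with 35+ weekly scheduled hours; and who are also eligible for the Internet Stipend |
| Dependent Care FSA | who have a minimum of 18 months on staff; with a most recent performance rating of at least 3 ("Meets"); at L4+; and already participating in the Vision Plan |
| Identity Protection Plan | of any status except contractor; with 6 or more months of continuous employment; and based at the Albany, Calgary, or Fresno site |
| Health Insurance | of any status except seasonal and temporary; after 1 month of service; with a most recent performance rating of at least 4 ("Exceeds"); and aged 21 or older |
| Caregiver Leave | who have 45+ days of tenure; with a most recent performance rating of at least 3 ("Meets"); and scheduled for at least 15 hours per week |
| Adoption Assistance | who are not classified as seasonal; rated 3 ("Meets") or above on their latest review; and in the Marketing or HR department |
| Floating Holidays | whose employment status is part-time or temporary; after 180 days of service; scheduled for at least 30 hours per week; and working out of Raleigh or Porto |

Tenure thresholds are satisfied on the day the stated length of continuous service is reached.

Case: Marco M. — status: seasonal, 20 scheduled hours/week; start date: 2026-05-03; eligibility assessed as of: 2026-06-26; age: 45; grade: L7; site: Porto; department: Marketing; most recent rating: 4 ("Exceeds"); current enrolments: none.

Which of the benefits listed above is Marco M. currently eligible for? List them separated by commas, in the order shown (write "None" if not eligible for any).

Service from 2026-05-03 to 2026-06-26: 54 days.
Internet Stipend — service 54 days ≥ 1 month (≈30 days) ✓; dept Marketing ✓; grade L7 ≥ L3 ✓ → eligible.
Vision Plan — status seasonal ✗ (requires full-time or part-time) → not eligible.
Dependent Care FSA — service 54 days < 18 months (≈540 days) ✗ → not eligible.
Identity Protection Plan — status seasonal ✓ (not excluded); service 54 days < 6 months (≈180 days) ✗ → not eligible.
Health Insurance — status seasonal ✗ (excluded) → not eligible.
Caregiver Leave — service 54 days ≥ 45 days ✓; rating 4 ≥ 3 ✓; 20 hrs/wk ≥ 15 ✓ → eligible.
Adoption Assistance — status seasonal ✗ (excluded) → not eligible.
Floating Holidays — status seasonal ✗ (requires part-time or temporary) → not eligible.

Internet Stipend, Caregiver Leave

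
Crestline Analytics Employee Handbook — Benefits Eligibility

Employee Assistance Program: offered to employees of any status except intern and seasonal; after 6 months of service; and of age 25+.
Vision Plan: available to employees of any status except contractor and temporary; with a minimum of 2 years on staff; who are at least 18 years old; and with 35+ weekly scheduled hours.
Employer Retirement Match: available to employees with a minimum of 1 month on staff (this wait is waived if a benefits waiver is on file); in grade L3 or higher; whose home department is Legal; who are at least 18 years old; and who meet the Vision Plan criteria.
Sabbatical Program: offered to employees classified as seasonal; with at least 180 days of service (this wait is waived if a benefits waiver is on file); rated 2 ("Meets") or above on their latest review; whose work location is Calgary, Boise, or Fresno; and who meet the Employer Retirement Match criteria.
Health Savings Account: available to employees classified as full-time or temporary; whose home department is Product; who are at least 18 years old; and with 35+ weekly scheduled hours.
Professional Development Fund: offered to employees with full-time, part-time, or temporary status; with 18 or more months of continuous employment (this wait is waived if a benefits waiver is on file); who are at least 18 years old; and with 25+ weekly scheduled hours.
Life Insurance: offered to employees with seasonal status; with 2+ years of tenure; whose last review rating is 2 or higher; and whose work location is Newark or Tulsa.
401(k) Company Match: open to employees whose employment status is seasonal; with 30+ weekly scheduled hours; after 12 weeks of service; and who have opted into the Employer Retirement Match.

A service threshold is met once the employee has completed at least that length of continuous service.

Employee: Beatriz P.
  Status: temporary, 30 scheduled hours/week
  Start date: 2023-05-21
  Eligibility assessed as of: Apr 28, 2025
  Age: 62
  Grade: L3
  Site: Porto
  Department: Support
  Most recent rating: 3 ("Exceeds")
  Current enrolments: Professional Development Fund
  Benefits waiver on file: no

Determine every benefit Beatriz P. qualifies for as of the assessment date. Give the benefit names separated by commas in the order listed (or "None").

Service from 2023-05-21 to Apr 28, 2025: 708 days.
Employee Assistance Program — status temporary ✓ (not excluded); service 708 days ≥ 6 months (≈180 days) ✓; age 62 ≥ 25 ✓ → eligible.
Vision Plan — status temporary ✗ (excluded) → not eligible.
Employer Retirement Match — no waiver, service 708 days ≥ 1 month (≈30 days) ✓; grade L3 ≥ L3 ✓; dept Support ✗ → not eligible.
Sabbatical Program — status temporary ✗ (requires seasonal) → not eligible.
Health Savings Account — status temporary ✓; dept Support ✗ → not eligible.
Professional Development Fund — status temporary ✓; no waiver, service 708 days ≥ 18 months (≈540 days) ✓; age 62 ≥ 18 ✓; 30 hrs/wk ≥ 25 ✓ → eligible.
Life Insurance — status temporary ✗ (requires seasonal) → not eligible.
401(k) Company Match — status temporary ✗ (requires seasonal) → not eligible.

Employee Assistance Program, Professional Development Fund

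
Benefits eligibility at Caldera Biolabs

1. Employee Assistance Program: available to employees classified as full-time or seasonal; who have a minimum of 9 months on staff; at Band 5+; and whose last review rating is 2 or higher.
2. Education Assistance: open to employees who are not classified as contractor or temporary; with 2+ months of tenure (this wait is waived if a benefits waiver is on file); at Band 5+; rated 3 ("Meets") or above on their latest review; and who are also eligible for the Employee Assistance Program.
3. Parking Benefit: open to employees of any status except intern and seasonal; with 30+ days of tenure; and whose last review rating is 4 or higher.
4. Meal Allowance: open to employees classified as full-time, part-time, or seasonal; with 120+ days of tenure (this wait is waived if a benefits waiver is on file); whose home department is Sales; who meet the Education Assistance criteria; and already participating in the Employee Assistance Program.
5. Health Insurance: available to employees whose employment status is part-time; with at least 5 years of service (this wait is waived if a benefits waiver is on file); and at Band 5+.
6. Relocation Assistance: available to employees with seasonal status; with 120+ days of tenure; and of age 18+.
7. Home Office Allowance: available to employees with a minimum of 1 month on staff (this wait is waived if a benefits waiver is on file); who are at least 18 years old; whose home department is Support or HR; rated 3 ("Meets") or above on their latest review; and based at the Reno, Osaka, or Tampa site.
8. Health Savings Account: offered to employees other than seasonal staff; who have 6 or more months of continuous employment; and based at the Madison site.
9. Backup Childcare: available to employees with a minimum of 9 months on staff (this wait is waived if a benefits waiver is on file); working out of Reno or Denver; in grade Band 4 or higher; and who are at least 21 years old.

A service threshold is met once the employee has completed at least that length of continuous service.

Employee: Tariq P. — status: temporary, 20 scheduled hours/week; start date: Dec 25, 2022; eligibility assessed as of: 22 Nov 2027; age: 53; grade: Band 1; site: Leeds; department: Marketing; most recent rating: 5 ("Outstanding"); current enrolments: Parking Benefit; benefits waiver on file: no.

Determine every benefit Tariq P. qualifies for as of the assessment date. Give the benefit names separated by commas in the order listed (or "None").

Service from Dec 25, 2022 to 22 Nov 2027: 1793 days.
Employee Assistance Program — status temporary ✗ (requires full-time or seasonal) → not eligible.
Education Assistance — status temporary ✗ (excluded) → not eligible.
Parking Benefit — status temporary ✓ (not excluded); service 1793 days ≥ 30 days ✓; rating 5 ≥ 4 ✓ → eligible.
Meal Allowance — status temporary ✗ (requires full-time, part-time, or seasonal) → not eligible.
Health Insurance — status temporary ✗ (requires part-time) → not eligible.
Relocation Assistance — status temporary ✗ (requires seasonal) → not eligible.
Home Office Allowance — no waiver, service 1793 days ≥ 1 month (≈30 days) ✓; age 53 ≥ 18 ✓; dept Marketing ✗ → not eligible.
Health Savings Account — status temporary ✓ (not excluded); service 1793 days ≥ 6 months (≈180 days) ✓; site Leeds ✗ (not Madison) → not eligible.
Backup Childcare — no waiver, service 1793 days ≥ 9 months (≈270 days) ✓; site Leeds ✗ (not Reno or Denver) → not eligible.

Parking Benefit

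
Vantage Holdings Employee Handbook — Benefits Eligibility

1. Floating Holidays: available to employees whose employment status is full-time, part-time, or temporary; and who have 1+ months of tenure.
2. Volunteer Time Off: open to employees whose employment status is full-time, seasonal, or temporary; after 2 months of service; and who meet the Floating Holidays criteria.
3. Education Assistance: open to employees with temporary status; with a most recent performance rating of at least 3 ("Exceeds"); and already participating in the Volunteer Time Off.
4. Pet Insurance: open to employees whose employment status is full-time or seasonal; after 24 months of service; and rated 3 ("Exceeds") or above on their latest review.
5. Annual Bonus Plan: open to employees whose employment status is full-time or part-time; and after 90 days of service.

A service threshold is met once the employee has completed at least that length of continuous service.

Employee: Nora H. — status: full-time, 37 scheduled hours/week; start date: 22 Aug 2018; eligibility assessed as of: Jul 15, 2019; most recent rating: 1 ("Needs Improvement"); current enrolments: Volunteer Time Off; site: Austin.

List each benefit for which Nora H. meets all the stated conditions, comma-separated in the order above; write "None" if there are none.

Service from 22 Aug 2018 to Jul 15, 2019: 327 days.
Floating Holidays — status full-time ✓; service 327 days ≥ 1 month (≈30 days) ✓ → eligible.
Volunteer Time Off — status full-time ✓; service 327 days ≥ 2 months (≈60 days) ✓; eligible for Floating Holidays ✓ → eligible.
Education Assistance — status full-time ✗ (requires temporary) → not eligible.
Pet Insurance — status full-time ✓; service 327 days < 24 months (≈720 days) ✗ → not eligible.
Annual Bonus Plan — status full-time ✓; service 327 days ≥ 90 days ✓ → eligible.

Floating Holidays, Volunteer Time Off, Annual Bonus Plan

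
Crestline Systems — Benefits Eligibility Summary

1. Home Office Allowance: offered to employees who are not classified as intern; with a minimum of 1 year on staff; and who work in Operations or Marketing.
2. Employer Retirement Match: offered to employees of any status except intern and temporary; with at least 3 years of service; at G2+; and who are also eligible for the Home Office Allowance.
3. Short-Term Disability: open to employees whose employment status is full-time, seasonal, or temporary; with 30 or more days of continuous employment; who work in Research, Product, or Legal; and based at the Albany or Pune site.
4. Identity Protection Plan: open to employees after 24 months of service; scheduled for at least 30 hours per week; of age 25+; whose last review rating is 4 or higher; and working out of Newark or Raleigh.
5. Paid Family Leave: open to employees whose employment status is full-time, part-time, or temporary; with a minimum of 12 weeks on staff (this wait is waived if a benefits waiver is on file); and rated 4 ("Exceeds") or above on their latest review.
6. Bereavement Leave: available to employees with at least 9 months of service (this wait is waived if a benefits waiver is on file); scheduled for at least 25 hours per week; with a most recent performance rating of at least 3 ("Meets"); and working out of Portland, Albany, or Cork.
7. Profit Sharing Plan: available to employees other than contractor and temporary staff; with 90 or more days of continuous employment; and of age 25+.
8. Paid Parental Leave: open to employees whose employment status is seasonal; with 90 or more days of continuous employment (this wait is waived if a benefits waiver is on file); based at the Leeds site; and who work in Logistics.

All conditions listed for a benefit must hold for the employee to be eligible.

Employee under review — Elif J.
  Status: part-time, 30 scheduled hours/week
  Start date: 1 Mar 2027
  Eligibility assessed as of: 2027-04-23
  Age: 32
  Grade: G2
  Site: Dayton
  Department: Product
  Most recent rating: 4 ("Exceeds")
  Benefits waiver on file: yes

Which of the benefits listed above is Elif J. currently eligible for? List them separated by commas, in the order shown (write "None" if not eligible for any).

Paid Family Leave

Service from 1 Mar 2027 to 2027-04-23: 53 days.
Home Office Allowance — status part-time ✓ (not excluded); service 53 days < 1 year (≈365 days) ✗ → not eligible.
Employer Retirement Match — status part-time ✓ (not excluded); service 53 days < 3 years (≈1095 days) ✗ → not eligible.
Short-Term Disability — status part-time ✗ (requires full-time, seasonal, or temporary) → not eligible.
Identity Protection Plan — service 53 days < 24 months (≈720 days) ✗ → not eligible.
Paid Family Leave — status part-time ✓; benefits waiver on file ✓; rating 4 ≥ 4 ✓ → eligible.
Bereavement Leave — benefits waiver on file ✓; 30 hrs/wk ≥ 25 ✓; rating 4 ≥ 3 ✓; site Dayton ✗ (not Portland, Albany, or Cork) → not eligible.
Profit Sharing Plan — status part-time ✓ (not excluded); service 53 days < 90 days ✗ → not eligible.
Paid Parental Leave — status part-time ✗ (requires seasonal) → not eligible.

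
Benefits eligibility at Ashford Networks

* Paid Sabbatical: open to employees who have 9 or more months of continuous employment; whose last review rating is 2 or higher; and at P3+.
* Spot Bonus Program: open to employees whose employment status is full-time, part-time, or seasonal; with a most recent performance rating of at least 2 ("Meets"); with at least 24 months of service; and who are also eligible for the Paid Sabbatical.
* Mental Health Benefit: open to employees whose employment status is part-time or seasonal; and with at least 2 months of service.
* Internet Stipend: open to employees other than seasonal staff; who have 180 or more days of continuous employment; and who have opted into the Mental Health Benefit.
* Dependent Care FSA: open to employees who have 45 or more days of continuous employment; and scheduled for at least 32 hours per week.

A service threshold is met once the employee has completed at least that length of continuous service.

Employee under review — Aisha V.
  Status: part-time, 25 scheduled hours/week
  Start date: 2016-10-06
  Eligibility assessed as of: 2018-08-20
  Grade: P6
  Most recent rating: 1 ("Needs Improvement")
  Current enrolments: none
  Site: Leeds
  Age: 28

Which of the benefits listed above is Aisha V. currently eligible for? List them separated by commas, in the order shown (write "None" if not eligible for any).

Service from 2016-10-06 to 2018-08-20: 683 days.
Paid Sabbatical — service 683 days ≥ 9 months (≈270 days) ✓; rating 1 < 2 ✗ → not eligible.
Spot Bonus Program — status part-time ✓; rating 1 < 2 ✗ → not eligible.
Mental Health Benefit — status part-time ✓; service 683 days ≥ 2 months (≈60 days) ✓ → eligible.
Internet Stipend — status part-time ✓ (not excluded); service 683 days ≥ 180 days ✓; not enrolled in Mental Health Benefit ✗ → not eligible.
Dependent Care FSA — service 683 days ≥ 45 days ✓; 25 hrs/wk < 32 ✗ → not eligible.

Mental Health Benefit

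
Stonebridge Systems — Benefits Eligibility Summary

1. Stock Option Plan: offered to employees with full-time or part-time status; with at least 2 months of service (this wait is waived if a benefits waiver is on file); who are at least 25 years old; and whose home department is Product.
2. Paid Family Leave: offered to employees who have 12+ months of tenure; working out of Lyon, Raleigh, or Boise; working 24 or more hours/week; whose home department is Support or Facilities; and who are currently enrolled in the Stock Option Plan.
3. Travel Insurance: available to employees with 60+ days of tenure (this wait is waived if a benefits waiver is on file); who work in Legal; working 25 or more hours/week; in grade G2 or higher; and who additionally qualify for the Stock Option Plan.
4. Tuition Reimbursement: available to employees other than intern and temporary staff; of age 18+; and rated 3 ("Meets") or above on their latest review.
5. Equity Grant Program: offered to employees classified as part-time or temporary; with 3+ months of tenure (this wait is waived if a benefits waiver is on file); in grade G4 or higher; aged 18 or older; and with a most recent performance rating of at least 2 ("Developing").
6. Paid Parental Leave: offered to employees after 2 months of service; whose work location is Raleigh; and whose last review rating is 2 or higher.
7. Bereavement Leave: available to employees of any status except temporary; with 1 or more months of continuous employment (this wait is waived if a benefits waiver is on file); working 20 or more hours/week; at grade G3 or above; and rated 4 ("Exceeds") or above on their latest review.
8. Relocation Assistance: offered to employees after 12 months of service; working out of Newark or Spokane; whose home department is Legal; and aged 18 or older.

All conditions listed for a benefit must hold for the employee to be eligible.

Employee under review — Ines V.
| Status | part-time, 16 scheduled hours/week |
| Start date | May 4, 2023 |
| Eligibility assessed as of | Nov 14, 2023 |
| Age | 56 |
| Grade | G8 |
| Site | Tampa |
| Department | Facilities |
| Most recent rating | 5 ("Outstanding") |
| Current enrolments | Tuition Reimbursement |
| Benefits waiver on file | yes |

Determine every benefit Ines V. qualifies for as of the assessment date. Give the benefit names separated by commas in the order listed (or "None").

Service from May 4, 2023 to Nov 14, 2023: 194 days.
Stock Option Plan — status part-time ✓; benefits waiver on file ✓; age 56 ≥ 25 ✓; dept Facilities ✗ → not eligible.
Paid Family Leave — service 194 days < 12 months (≈360 days) ✗ → not eligible.
Travel Insurance — benefits waiver on file ✓; dept Facilities ✗ → not eligible.
Tuition Reimbursement — status part-time ✓ (not excluded); age 56 ≥ 18 ✓; rating 5 ≥ 3 ✓ → eligible.
Equity Grant Program — status part-time ✓; benefits waiver on file ✓; grade G8 ≥ G4 ✓; age 56 ≥ 18 ✓; rating 5 ≥ 2 ✓ → eligible.
Paid Parental Leave — service 194 days ≥ 2 months (≈60 days) ✓; site Tampa ✗ (not Raleigh) → not eligible.
Bereavement Leave — status part-time ✓ (not excluded); benefits waiver on file ✓; 16 hrs/wk < 20 ✗ → not eligible.
Relocation Assistance — service 194 days < 12 months (≈360 days) ✗ → not eligible.

Tuition Reimbursement, Equity Grant Program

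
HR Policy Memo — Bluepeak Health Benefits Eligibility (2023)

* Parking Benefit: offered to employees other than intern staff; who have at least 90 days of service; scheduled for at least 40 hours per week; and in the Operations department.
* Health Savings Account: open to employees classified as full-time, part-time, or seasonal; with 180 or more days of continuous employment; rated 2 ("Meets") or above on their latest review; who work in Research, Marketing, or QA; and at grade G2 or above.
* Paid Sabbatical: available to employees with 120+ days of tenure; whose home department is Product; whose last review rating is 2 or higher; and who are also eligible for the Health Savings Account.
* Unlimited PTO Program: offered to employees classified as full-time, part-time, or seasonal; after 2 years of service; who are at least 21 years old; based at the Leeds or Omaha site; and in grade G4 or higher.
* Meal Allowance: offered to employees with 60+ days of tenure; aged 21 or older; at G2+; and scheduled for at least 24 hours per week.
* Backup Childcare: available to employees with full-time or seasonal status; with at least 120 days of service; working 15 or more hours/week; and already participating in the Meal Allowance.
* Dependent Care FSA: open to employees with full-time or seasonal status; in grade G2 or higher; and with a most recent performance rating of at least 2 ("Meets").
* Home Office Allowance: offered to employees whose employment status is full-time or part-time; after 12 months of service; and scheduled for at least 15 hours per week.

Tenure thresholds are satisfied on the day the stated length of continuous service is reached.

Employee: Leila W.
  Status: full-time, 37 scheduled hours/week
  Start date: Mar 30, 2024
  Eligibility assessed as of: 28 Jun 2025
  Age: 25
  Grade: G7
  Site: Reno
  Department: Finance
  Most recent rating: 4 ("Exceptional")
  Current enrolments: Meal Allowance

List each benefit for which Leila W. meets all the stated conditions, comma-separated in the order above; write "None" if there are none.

Meal Allowance, Backup Childcare, Dependent Care FSA, Home Office Allowance

Service from Mar 30, 2024 to 28 Jun 2025: 455 days.
Parking Benefit — status full-time ✓ (not excluded); service 455 days ≥ 90 days ✓; 37 hrs/wk < 40 ✗ → not eligible.
Health Savings Account — status full-time ✓; service 455 days ≥ 180 days ✓; rating 4 ≥ 2 ✓; dept Finance ✗ → not eligible.
Paid Sabbatical — service 455 days ≥ 120 days ✓; dept Finance ✗ → not eligible.
Unlimited PTO Program — status full-time ✓; service 455 days < 2 years (≈730 days) ✗ → not eligible.
Meal Allowance — service 455 days ≥ 60 days ✓; age 25 ≥ 21 ✓; grade G7 ≥ G2 ✓; 37 hrs/wk ≥ 24 ✓ → eligible.
Backup Childcare — status full-time ✓; service 455 days ≥ 120 days ✓; 37 hrs/wk ≥ 15 ✓; enrolled in Meal Allowance ✓ → eligible.
Dependent Care FSA — status full-time ✓; grade G7 ≥ G2 ✓; rating 4 ≥ 2 ✓ → eligible.
Home Office Allowance — status full-time ✓; service 455 days ≥ 12 months (≈360 days) ✓; 37 hrs/wk ≥ 15 ✓ → eligible.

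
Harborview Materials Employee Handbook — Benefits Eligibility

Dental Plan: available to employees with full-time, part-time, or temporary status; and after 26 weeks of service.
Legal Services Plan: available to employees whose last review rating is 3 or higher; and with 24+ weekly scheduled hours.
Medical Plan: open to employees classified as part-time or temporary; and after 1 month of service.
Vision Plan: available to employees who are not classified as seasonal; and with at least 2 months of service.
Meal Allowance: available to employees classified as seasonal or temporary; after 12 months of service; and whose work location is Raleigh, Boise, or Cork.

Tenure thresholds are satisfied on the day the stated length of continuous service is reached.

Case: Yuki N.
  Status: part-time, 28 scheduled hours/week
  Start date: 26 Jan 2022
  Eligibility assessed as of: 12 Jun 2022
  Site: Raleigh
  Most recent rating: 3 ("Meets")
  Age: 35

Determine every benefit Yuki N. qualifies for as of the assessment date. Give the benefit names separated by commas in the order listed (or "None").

Legal Services Plan, Medical Plan, Vision Plan

Service from 26 Jan 2022 to 12 Jun 2022: 137 days.
Dental Plan — status part-time ✓; service 137 days < 26 weeks (≈182 days) ✗ → not eligible.
Legal Services Plan — rating 3 ≥ 3 ✓; 28 hrs/wk ≥ 24 ✓ → eligible.
Medical Plan — status part-time ✓; service 137 days ≥ 1 month (≈30 days) ✓ → eligible.
Vision Plan — status part-time ✓ (not excluded); service 137 days ≥ 2 months (≈60 days) ✓ → eligible.
Meal Allowance — status part-time ✗ (requires seasonal or temporary) → not eligible.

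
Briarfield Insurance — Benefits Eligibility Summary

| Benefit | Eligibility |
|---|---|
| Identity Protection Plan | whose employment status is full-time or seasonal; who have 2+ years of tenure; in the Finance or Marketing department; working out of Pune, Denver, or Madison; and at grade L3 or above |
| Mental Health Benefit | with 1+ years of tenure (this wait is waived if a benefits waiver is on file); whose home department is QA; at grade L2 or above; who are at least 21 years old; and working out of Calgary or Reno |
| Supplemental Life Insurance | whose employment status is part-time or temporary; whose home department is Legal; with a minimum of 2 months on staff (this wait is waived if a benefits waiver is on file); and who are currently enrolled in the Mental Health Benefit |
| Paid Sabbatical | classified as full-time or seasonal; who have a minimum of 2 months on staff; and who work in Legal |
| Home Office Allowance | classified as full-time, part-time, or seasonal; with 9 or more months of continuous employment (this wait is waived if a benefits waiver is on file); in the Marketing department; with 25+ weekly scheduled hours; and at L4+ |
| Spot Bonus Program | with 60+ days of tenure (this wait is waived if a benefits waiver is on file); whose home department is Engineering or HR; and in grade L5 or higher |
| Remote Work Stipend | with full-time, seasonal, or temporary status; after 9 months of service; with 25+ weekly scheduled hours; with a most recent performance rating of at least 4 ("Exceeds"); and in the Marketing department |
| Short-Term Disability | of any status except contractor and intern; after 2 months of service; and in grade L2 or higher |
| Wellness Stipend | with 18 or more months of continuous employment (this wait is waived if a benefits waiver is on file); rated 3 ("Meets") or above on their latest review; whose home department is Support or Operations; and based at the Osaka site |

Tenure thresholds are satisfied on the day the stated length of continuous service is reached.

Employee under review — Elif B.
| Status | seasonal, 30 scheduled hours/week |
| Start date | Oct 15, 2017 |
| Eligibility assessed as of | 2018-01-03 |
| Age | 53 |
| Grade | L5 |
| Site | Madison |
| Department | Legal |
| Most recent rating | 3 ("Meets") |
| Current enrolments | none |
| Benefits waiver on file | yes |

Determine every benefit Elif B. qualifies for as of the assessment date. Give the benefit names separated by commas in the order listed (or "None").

Paid Sabbatical, Short-Term Disability

Service from Oct 15, 2017 to 2018-01-03: 80 days.
Identity Protection Plan — status seasonal ✓; service 80 days < 2 years (≈730 days) ✗ → not eligible.
Mental Health Benefit — benefits waiver on file ✓; dept Legal ✗ → not eligible.
Supplemental Life Insurance — status seasonal ✗ (requires part-time or temporary) → not eligible.
Paid Sabbatical — status seasonal ✓; service 80 days ≥ 2 months (≈60 days) ✓; dept Legal ✓ → eligible.
Home Office Allowance — status seasonal ✓; benefits waiver on file ✓; dept Legal ✗ → not eligible.
Spot Bonus Program — benefits waiver on file ✓; dept Legal ✗ → not eligible.
Remote Work Stipend — status seasonal ✓; service 80 days < 9 months (≈270 days) ✗ → not eligible.
Short-Term Disability — status seasonal ✓ (not excluded); service 80 days ≥ 2 months (≈60 days) ✓; grade L5 ≥ L2 ✓ → eligible.
Wellness Stipend — benefits waiver on file ✓; rating 3 ≥ 3 ✓; dept Legal ✗ → not eligible.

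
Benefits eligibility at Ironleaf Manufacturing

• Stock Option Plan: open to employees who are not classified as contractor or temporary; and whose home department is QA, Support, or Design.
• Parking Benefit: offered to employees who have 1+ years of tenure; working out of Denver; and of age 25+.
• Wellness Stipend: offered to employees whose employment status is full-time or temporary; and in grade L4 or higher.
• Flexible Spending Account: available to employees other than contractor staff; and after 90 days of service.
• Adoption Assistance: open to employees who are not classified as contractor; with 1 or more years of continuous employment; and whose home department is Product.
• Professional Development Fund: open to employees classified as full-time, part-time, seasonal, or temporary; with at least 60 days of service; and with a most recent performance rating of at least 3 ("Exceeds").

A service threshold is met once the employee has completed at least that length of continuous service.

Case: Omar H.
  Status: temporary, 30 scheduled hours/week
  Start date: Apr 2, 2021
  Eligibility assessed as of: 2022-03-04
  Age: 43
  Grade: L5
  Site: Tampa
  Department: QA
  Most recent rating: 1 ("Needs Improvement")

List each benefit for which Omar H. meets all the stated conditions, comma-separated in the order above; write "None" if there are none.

Service from Apr 2, 2021 to 2022-03-04: 336 days.
Stock Option Plan — status temporary ✗ (excluded) → not eligible.
Parking Benefit — service 336 days < 1 year (≈365 days) ✗ → not eligible.
Wellness Stipend — status temporary ✓; grade L5 ≥ L4 ✓ → eligible.
Flexible Spending Account — status temporary ✓ (not excluded); service 336 days ≥ 90 days ✓ → eligible.
Adoption Assistance — status temporary ✓ (not excluded); service 336 days < 1 year (≈365 days) ✗ → not eligible.
Professional Development Fund — status temporary ✓; service 336 days ≥ 60 days ✓; rating 1 < 3 ✗ → not eligible.

Wellness Stipend, Flexible Spending Account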